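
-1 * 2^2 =-4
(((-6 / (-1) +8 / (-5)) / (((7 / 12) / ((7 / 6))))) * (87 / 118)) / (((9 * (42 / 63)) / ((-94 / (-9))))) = 29986 / 2655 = 11.29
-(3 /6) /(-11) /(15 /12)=2 /55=0.04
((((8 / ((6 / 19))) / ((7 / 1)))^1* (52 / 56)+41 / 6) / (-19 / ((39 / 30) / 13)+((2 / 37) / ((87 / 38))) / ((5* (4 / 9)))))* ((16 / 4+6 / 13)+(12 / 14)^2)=-8870195925 / 31815192409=-0.28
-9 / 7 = -1.29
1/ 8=0.12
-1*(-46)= 46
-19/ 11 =-1.73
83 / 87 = 0.95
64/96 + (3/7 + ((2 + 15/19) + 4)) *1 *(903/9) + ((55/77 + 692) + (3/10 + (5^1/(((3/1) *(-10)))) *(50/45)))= 1417.71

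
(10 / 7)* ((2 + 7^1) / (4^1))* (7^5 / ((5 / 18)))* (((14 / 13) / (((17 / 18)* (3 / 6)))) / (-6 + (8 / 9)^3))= -35727715548 / 426751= -83720.29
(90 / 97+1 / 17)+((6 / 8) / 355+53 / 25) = 3.11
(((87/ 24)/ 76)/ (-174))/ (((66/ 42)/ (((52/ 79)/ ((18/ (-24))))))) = 91/ 594396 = 0.00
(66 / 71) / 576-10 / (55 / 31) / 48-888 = -66587371 / 74976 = -888.12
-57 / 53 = -1.08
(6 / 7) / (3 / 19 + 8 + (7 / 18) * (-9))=0.18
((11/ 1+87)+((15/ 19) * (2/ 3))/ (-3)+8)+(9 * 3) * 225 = 352307/ 57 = 6180.82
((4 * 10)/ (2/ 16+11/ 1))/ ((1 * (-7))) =-320/ 623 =-0.51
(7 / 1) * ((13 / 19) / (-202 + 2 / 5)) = -65 / 2736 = -0.02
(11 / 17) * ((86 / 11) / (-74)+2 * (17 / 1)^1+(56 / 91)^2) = 2357403 / 106301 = 22.18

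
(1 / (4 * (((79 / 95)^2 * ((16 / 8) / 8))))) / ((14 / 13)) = 117325 / 87374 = 1.34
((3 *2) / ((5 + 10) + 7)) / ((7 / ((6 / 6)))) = 3 / 77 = 0.04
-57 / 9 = -19 / 3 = -6.33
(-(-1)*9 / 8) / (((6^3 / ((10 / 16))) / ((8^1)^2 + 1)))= 325 / 1536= 0.21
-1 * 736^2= -541696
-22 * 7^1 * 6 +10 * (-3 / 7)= -6498 / 7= -928.29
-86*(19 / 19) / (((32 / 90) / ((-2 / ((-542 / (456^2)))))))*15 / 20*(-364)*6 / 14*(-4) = -23537835360 / 271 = -86855481.03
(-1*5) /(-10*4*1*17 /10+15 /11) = 55 /733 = 0.08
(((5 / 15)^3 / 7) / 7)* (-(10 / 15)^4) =-16 / 107163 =-0.00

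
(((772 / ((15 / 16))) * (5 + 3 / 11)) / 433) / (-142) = -358208 / 5072595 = -0.07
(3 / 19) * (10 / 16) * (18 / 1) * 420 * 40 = 567000 / 19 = 29842.11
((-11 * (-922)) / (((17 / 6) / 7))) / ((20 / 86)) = 9158226 / 85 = 107743.84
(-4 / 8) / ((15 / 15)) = -1 / 2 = -0.50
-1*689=-689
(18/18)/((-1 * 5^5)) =-1/3125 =-0.00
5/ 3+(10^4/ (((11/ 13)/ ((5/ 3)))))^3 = 274625000000059895/ 35937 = 7641845451764.47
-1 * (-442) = 442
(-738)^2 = 544644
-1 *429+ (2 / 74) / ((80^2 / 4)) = -25396799 / 59200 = -429.00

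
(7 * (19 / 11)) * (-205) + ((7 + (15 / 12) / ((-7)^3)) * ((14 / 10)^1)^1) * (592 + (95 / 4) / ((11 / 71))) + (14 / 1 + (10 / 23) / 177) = 848823826177 / 175541520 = 4835.46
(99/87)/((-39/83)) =-913/377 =-2.42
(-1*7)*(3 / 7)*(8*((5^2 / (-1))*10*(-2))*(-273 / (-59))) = -3276000 / 59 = -55525.42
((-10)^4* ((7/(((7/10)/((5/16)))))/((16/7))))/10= 21875/16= 1367.19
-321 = -321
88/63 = 1.40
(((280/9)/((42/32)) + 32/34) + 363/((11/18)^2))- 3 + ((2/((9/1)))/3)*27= 457001/459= 995.64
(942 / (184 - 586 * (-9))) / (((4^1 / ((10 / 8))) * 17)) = 2355 / 742288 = 0.00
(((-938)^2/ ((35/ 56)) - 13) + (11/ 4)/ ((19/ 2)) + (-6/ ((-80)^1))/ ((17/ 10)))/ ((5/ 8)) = 2252380.37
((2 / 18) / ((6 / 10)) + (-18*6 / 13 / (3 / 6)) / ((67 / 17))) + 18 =328517 / 23517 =13.97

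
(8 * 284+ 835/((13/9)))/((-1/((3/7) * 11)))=-174669/13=-13436.08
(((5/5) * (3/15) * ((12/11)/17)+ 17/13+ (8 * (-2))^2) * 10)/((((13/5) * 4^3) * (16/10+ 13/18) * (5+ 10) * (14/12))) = 140747895/369881512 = 0.38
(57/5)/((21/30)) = 16.29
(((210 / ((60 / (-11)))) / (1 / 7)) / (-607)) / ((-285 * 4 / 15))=-539 / 92264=-0.01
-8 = -8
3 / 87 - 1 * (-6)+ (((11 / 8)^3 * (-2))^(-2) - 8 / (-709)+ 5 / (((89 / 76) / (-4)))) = -35646822111773 / 3241830849169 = -11.00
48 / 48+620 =621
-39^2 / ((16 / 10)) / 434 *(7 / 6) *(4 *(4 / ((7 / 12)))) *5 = -76050 / 217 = -350.46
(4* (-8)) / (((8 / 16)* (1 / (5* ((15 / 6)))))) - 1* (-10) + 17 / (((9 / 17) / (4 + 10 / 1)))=-3064 / 9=-340.44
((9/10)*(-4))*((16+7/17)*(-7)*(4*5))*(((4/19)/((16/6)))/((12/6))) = 105462/323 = 326.51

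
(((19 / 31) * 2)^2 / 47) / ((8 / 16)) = 2888 / 45167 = 0.06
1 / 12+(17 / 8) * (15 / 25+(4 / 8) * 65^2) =1077701 / 240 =4490.42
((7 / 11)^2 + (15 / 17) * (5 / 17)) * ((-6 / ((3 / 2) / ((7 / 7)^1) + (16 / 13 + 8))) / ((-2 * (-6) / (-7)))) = 2114476 / 9756351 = 0.22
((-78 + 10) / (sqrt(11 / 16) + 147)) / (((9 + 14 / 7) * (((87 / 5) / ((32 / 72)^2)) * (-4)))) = 1066240 / 8933394987 - 5440 * sqrt(11) / 26800184961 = 0.00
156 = 156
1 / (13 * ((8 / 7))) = 7 / 104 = 0.07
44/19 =2.32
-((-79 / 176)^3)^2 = -243087455521 / 29721861554176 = -0.01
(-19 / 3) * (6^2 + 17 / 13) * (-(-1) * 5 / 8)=-46075 / 312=-147.68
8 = 8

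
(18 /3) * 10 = 60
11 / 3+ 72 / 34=295 / 51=5.78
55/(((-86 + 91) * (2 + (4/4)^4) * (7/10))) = 110/21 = 5.24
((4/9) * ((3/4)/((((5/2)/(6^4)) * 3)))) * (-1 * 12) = -3456/5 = -691.20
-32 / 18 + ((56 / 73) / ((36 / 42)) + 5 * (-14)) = -46570 / 657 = -70.88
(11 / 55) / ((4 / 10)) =1 / 2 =0.50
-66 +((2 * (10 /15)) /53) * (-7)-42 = -108.18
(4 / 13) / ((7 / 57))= 228 / 91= 2.51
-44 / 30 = -1.47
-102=-102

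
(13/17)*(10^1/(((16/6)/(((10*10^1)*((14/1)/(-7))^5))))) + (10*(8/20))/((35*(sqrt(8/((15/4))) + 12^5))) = -31693950809481696/3453827973001 - sqrt(30)/2031663513530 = -9176.47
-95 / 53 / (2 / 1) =-0.90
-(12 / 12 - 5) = 4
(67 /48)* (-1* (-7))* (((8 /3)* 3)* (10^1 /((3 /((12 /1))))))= 9380 /3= 3126.67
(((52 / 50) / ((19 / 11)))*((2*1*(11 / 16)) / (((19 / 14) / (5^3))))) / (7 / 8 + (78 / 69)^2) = 116496380 / 3289071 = 35.42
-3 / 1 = -3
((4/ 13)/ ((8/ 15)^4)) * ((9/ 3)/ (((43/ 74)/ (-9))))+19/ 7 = -348582673/ 2003456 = -173.99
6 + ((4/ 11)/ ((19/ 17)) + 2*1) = 1740/ 209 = 8.33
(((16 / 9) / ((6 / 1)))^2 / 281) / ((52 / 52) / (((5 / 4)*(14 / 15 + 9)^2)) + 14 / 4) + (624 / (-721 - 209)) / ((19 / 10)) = -6635338772272 / 18794232653787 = -0.35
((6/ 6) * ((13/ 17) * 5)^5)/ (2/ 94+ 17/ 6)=65440391250/ 228596977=286.27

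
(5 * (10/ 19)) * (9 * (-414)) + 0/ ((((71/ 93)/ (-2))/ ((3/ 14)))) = -186300/ 19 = -9805.26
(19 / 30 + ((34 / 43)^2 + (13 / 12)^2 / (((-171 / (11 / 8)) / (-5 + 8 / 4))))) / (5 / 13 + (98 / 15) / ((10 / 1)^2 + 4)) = 10155574507 / 3531087072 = 2.88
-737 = -737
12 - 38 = -26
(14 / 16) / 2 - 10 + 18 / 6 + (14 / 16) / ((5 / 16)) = -301 / 80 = -3.76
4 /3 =1.33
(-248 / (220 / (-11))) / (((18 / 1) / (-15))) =-31 / 3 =-10.33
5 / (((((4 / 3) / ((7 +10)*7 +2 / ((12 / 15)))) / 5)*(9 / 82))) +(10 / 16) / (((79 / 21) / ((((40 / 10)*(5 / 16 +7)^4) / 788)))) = 169380176142105 / 8159494144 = 20758.66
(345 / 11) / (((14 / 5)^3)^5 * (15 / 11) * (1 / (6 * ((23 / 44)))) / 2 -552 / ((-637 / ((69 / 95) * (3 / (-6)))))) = 586165191650390625 / 20711241384389425755292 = 0.00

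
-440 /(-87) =440 /87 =5.06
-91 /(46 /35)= -3185 /46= -69.24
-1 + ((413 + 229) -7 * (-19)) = 774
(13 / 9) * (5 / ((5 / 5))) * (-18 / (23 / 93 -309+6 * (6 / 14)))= 42315 / 99662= 0.42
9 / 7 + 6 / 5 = 87 / 35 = 2.49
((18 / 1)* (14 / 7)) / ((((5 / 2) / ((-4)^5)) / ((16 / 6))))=-196608 / 5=-39321.60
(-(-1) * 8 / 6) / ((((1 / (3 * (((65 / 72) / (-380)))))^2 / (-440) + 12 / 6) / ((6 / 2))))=-18590 / 198641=-0.09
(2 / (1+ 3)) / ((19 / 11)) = 11 / 38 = 0.29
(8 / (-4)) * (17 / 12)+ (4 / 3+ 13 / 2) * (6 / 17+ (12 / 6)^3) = 6385 / 102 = 62.60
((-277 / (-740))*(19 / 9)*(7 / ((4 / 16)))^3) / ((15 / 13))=15034.37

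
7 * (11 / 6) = 77 / 6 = 12.83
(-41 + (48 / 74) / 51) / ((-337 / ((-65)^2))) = 108924725 / 211973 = 513.86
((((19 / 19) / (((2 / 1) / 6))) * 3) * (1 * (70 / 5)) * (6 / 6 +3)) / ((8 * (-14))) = -9 / 2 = -4.50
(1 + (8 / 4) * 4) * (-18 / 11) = -14.73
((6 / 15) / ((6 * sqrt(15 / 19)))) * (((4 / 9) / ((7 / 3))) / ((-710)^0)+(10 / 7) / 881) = 3554 * sqrt(285) / 4162725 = 0.01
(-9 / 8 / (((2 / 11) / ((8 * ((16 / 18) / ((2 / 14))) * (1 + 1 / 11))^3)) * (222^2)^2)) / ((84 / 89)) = -71450624 / 165317867649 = -0.00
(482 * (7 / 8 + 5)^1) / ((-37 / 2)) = -11327 / 74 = -153.07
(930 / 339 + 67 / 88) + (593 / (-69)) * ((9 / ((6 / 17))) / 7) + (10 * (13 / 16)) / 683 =-3798562181 / 136684009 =-27.79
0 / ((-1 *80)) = 0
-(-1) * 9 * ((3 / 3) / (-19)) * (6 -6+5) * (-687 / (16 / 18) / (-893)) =-278235 / 135736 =-2.05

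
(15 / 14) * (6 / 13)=0.49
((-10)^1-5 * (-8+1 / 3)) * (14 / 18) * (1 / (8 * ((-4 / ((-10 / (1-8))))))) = -425 / 432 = -0.98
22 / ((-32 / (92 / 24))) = -253 / 96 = -2.64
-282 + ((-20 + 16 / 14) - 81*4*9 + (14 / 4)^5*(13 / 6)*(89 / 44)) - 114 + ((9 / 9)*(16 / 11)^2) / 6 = -223053683 / 216832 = -1028.69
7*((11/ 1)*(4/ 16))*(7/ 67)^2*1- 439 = -438.79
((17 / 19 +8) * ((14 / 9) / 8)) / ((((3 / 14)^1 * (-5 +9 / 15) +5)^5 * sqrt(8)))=62133378125 * sqrt(2) / 157963888138752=0.00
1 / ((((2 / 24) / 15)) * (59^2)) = 180 / 3481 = 0.05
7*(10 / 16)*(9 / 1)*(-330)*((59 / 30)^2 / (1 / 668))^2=-26021463231533 / 300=-86738210771.78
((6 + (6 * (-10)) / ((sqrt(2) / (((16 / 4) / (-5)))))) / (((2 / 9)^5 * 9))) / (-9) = -2187 * sqrt(2) / 4 - 2187 / 16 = -909.91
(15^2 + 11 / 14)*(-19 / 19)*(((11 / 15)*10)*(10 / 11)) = -31610 / 21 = -1505.24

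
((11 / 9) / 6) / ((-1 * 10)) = -11 / 540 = -0.02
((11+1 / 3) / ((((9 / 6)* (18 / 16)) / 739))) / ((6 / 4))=804032 / 243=3308.77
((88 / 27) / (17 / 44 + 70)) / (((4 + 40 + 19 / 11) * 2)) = 21296 / 42060357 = 0.00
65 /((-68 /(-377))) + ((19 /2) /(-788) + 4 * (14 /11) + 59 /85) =539530169 /1473560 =366.14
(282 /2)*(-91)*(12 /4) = -38493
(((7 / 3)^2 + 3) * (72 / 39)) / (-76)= -8 / 39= -0.21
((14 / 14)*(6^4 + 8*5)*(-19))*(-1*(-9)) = -228456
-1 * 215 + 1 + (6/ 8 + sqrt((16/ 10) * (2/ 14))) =-853/ 4 + 2 * sqrt(70)/ 35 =-212.77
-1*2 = -2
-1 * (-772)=772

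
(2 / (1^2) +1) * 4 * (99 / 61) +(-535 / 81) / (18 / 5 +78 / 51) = 39181433 / 2154276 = 18.19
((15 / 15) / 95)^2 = 1 / 9025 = 0.00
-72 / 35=-2.06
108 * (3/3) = 108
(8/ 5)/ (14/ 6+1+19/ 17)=408/ 1135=0.36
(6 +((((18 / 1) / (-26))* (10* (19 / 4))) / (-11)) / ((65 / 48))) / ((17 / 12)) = 183096 / 31603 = 5.79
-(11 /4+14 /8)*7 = -63 /2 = -31.50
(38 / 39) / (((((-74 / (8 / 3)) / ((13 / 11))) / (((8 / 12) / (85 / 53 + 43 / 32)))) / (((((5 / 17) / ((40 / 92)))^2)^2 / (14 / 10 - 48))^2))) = -3942958108898350 / 20803888774953394224939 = -0.00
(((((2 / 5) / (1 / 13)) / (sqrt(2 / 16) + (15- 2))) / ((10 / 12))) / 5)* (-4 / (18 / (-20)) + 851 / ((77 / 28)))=168059008 / 5572875- 3231904* sqrt(2) / 5572875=29.34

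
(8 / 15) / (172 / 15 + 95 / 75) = 8 / 191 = 0.04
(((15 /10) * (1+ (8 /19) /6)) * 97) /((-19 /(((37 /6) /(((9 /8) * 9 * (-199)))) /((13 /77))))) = 33715066 /226939401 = 0.15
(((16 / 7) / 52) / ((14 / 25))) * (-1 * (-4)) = 200 / 637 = 0.31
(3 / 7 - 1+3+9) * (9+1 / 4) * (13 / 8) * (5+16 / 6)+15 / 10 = 27689 / 21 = 1318.52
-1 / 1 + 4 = 3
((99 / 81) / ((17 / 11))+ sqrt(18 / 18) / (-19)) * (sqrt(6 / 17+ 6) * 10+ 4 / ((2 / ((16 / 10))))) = 20.97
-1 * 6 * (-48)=288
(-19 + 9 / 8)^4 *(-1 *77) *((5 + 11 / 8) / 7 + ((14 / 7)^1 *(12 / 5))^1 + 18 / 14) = -54998561.65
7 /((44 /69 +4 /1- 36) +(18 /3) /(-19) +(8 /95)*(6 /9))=-0.22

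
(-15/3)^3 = -125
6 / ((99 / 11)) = 2 / 3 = 0.67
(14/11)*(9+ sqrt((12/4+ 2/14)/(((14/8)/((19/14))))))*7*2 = 8*sqrt(1463)/11+ 1764/11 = 188.18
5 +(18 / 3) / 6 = 6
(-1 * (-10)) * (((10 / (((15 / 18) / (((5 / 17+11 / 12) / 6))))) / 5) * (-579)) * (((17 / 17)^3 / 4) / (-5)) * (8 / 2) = 47671 / 85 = 560.84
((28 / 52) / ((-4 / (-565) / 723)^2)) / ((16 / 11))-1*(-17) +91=12848849066349 / 3328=3860832051.19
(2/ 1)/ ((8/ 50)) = 25/ 2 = 12.50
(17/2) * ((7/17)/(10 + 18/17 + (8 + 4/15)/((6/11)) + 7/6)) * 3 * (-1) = -0.38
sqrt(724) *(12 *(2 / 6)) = 8 *sqrt(181) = 107.63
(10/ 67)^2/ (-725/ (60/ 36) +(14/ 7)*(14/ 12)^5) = -388800/ 7516709297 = -0.00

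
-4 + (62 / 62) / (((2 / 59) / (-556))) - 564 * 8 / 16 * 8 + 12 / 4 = -18659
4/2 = 2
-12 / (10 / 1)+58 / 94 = -137 / 235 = -0.58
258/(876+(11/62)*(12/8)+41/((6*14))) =167958/570767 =0.29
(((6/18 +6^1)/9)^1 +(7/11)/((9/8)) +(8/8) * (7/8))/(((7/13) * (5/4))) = 13247/4158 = 3.19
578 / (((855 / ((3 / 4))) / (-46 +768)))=5491 / 15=366.07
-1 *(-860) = 860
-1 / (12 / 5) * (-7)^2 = -245 / 12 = -20.42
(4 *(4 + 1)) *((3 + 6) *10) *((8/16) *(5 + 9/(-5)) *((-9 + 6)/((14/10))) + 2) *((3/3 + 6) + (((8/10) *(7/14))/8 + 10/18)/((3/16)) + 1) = -606400/21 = -28876.19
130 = 130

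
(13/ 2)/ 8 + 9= 157/ 16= 9.81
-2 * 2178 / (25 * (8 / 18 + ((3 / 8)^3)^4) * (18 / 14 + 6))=-6286182853902336 / 116825143213025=-53.81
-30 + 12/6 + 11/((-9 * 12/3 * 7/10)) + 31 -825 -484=-164611/126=-1306.44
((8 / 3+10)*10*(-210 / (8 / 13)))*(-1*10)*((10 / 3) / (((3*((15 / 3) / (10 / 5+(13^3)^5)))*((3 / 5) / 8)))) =590002726809086148740000 / 9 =65555858534342905415555.56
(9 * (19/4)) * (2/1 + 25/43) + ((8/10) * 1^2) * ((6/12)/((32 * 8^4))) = 1554923563/14090240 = 110.35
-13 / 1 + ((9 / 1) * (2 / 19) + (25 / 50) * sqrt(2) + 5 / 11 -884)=-187180 / 209 + sqrt(2) / 2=-894.89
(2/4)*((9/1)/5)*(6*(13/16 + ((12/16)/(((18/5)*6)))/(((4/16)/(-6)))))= -9/80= -0.11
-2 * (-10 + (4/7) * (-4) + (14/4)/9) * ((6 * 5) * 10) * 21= 149900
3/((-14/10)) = -2.14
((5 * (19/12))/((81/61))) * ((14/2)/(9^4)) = 40565/6377292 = 0.01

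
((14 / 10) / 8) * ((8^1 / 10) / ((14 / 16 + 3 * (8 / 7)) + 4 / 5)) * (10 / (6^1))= 196 / 4287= 0.05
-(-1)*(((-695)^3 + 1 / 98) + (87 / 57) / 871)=-544442783160359 / 1621802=-335702374.99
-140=-140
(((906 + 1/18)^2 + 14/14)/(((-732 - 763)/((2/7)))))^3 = -150541268232268930859081/38980977788339496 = -3861916.16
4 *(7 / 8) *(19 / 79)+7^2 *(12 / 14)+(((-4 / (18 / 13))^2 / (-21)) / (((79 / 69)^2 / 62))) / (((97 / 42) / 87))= -2416275427 / 3632262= -665.23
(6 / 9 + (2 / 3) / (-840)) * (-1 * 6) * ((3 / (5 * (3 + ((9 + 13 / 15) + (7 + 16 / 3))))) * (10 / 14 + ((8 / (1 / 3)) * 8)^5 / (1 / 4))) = -99279483833.01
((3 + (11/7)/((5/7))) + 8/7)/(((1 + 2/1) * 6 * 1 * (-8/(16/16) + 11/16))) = -0.05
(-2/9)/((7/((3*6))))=-0.57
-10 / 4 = -5 / 2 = -2.50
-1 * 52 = -52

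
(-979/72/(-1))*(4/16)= 979/288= 3.40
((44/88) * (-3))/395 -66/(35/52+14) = -2713569/602770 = -4.50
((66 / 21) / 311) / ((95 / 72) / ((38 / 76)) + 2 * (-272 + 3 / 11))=-8712 / 466232851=-0.00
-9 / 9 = -1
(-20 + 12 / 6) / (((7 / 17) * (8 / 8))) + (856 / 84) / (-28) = -12959 / 294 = -44.08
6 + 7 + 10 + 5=28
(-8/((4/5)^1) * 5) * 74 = -3700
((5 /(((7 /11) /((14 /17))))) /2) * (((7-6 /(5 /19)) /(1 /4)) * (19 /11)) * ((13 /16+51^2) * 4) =-62485129 /17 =-3675595.82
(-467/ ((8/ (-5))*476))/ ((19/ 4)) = 2335/ 18088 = 0.13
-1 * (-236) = 236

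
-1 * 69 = -69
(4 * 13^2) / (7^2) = 13.80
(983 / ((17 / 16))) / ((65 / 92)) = 1446976 / 1105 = 1309.48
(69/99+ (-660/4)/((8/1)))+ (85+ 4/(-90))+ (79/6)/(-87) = 7450381/114840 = 64.88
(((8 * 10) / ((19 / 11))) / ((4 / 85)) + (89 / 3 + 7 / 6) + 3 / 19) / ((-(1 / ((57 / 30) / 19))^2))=-115733 / 11400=-10.15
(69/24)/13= 23/104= 0.22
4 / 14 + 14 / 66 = 115 / 231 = 0.50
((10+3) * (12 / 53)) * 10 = 1560 / 53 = 29.43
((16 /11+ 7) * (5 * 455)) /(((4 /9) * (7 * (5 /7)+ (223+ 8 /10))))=732375 /3872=189.15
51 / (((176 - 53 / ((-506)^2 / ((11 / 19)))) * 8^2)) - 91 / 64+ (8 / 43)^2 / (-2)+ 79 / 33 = 17151577880443 / 17879535225024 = 0.96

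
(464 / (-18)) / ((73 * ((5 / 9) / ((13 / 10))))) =-1508 / 1825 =-0.83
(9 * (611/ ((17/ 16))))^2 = 7741184256/ 289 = 26786104.69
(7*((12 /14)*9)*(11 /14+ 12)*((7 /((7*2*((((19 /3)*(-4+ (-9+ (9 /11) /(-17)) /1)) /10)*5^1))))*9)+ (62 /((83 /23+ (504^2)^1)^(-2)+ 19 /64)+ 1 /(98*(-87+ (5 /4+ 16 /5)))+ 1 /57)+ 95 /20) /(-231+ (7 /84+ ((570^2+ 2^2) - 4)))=0.00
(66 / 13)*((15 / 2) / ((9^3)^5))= 55 / 297398301914493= 0.00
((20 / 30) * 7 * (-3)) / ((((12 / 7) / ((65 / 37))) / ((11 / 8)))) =-35035 / 1776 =-19.73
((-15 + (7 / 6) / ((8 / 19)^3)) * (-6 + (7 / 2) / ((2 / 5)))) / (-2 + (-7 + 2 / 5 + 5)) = -106315 / 221184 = -0.48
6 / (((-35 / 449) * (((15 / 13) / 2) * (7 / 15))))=-70044 / 245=-285.89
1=1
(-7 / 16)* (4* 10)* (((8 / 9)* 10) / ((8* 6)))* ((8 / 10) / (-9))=70 / 243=0.29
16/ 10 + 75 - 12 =323/ 5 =64.60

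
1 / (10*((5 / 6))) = 3 / 25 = 0.12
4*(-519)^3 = -559193436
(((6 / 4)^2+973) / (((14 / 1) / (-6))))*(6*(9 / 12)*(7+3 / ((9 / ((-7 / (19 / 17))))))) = -175545 / 19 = -9239.21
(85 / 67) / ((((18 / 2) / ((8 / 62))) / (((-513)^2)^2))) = 2616410407860 / 2077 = 1259706503.54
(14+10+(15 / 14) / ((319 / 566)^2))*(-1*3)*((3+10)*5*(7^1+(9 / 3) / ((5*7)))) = -188589666096 / 4986289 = -37821.65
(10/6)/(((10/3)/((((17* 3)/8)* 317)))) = 16167/16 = 1010.44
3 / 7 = 0.43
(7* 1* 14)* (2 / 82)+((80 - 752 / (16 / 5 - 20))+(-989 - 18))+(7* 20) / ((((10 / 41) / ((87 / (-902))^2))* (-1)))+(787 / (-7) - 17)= -30201071 / 29766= -1014.62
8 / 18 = 4 / 9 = 0.44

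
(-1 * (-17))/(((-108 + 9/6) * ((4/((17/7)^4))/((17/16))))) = -24137569/16365216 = -1.47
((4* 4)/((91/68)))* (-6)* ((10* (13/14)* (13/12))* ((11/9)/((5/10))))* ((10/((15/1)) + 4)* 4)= -6223360/189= -32927.83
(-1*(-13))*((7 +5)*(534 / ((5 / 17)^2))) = 24074856 / 25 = 962994.24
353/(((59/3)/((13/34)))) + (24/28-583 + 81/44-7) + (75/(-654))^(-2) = -97388413949/193077500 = -504.40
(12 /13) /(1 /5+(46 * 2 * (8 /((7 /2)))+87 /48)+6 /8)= 2240 /516997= 0.00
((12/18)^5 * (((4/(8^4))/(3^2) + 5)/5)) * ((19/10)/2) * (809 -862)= -46403567/6998400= -6.63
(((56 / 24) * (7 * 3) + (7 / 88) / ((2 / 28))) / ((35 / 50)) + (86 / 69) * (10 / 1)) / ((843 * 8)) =127595 / 10237392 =0.01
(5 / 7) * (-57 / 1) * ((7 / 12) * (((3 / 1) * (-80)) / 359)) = 5700 / 359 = 15.88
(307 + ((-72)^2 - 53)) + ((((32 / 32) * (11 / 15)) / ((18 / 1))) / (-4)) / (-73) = 428731931 / 78840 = 5438.00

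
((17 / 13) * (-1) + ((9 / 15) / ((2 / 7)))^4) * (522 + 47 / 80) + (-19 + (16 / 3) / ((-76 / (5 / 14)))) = 39259055385229 / 4149600000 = 9460.93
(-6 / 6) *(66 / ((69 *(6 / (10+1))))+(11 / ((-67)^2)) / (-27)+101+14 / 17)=-4908555595 / 47390373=-103.58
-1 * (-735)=735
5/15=1/3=0.33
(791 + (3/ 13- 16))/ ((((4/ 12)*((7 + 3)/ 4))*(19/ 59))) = 3567612/ 1235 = 2888.75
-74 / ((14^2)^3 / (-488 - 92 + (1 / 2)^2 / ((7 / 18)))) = 300107 / 52706752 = 0.01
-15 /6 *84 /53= -210 /53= -3.96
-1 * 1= -1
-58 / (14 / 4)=-116 / 7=-16.57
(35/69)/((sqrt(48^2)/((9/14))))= 5/736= 0.01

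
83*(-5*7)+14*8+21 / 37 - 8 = -103616 / 37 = -2800.43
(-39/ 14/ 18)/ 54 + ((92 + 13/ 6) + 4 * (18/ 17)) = 7587751/ 77112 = 98.40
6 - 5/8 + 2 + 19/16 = 137/16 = 8.56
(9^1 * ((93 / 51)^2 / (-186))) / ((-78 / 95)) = 2945 / 15028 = 0.20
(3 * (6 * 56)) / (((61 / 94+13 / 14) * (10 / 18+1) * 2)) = 35532 / 173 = 205.39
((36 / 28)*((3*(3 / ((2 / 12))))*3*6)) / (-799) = -8748 / 5593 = -1.56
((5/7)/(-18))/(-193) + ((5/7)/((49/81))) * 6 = 8442065/1191582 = 7.08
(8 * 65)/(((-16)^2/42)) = 1365/16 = 85.31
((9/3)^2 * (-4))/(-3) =12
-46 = -46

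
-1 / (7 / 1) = -0.14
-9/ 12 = -3/ 4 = -0.75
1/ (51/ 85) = 5/ 3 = 1.67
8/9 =0.89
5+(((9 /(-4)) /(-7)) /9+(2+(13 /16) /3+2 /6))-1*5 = 887 /336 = 2.64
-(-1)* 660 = 660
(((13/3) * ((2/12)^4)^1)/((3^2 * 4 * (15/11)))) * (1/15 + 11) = 11869/15746400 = 0.00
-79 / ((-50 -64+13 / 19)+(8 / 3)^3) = 40527 / 48403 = 0.84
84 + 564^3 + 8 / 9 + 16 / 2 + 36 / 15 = 8073280768 / 45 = 179406239.29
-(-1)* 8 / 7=8 / 7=1.14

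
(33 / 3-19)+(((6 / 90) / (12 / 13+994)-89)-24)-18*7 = -47920457 / 194010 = -247.00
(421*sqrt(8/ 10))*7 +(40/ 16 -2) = 1/ 2 +5894*sqrt(5)/ 5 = 2636.38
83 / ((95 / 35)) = 30.58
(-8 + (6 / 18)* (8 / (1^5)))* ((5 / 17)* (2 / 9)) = -160 / 459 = -0.35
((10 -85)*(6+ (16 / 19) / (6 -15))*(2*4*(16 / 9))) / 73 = -3232000 / 37449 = -86.30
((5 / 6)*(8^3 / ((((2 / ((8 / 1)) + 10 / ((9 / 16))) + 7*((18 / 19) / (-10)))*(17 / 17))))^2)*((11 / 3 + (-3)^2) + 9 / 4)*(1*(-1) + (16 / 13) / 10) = -434497742438400 / 45848604997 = -9476.79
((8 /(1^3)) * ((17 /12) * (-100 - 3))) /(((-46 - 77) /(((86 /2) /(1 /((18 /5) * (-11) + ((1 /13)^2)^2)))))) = -851574822778 /52695045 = -16160.43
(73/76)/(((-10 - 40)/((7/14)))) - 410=-410.01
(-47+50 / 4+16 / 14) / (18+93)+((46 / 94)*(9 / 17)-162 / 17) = -9.57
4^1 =4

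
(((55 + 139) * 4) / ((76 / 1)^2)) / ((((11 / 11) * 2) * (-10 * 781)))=-97 / 11277640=-0.00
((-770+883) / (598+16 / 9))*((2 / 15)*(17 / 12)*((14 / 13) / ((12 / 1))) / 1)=13447 / 4210440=0.00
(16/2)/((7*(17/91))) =104/17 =6.12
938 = 938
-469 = -469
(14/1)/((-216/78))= -91/18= -5.06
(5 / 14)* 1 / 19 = 5 / 266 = 0.02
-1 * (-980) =980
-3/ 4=-0.75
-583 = -583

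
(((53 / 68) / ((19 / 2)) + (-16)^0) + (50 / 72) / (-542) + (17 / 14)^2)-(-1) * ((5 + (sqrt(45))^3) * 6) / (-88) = 7522079627 / 3396980664-405 * sqrt(5) / 44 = -18.37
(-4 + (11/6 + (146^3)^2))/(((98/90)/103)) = 12826224253245405/14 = 916158875231814.64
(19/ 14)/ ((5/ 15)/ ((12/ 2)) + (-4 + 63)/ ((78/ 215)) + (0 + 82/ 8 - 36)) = 4446/ 448595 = 0.01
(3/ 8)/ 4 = 0.09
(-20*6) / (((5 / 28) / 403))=-270816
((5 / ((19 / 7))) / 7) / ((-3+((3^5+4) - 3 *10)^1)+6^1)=1 / 836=0.00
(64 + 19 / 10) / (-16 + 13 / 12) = -3954 / 895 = -4.42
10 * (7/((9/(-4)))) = -280/9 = -31.11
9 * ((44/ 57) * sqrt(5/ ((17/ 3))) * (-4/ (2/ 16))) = -4224 * sqrt(255)/ 323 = -208.83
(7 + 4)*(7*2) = 154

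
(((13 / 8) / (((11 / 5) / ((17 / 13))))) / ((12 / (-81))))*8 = -52.16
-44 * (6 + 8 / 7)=-2200 / 7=-314.29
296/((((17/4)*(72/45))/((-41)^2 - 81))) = 1184000/17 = 69647.06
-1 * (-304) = 304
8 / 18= 4 / 9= 0.44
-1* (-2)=2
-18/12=-3/2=-1.50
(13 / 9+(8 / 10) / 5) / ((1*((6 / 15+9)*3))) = 361 / 6345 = 0.06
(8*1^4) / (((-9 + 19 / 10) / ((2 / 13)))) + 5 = 4455 / 923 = 4.83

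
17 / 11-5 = -38 / 11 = -3.45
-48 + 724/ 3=580/ 3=193.33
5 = 5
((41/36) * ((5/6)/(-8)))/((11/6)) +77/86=113153/136224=0.83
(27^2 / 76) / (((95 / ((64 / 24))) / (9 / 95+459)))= 21196404 / 171475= 123.61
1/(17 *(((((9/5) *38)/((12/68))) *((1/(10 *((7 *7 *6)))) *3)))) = 2450/16473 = 0.15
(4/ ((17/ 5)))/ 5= 4/ 17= 0.24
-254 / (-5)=254 / 5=50.80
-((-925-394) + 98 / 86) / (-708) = -14167 / 7611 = -1.86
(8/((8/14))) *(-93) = -1302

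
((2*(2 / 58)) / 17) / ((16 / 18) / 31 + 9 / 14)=7812 / 1293139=0.01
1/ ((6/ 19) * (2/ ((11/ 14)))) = 209/ 168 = 1.24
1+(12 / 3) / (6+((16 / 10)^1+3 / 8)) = 479 / 319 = 1.50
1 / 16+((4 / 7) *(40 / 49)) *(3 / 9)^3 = 11821 / 148176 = 0.08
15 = 15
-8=-8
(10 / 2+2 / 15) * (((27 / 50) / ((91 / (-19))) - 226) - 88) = -15721343 / 9750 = -1612.45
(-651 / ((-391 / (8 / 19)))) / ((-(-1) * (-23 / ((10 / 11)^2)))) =-520800 / 20674907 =-0.03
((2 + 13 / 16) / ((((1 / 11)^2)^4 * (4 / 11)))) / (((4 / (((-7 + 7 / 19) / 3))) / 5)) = -4581127812.49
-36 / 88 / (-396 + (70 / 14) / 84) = 378 / 365849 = 0.00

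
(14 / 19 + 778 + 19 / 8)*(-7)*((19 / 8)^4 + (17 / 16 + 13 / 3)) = -203469.78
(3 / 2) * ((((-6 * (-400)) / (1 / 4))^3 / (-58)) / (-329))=663552000000 / 9541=69547426.89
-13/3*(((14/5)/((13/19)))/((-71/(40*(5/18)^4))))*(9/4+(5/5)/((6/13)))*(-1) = -4405625/16769916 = -0.26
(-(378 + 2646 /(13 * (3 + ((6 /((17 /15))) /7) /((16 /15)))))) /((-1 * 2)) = 3311721 /15301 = 216.44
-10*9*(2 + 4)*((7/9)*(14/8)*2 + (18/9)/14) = -1547.14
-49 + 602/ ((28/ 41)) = 1665/ 2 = 832.50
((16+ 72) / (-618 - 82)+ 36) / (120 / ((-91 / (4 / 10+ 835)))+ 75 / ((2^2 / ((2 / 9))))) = -489684 / 14980325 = -0.03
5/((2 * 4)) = 5/8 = 0.62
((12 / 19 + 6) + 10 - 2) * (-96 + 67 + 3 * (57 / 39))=-88960 / 247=-360.16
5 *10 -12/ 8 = 97/ 2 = 48.50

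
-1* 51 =-51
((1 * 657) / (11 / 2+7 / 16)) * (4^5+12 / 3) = 10806336 / 95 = 113750.91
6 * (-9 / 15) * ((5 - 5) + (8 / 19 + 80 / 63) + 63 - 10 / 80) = -618283 / 2660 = -232.44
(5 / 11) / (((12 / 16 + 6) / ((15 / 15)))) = 20 / 297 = 0.07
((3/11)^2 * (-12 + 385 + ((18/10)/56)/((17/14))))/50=0.55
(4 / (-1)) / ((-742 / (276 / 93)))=184 / 11501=0.02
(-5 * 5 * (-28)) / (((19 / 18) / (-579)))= -7295400 / 19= -383968.42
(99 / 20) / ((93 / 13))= 429 / 620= 0.69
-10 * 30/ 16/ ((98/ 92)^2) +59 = 101984/ 2401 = 42.48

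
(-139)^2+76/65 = 1255941/65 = 19322.17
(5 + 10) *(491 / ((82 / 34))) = 125205 / 41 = 3053.78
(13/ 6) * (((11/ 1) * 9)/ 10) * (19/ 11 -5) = -70.20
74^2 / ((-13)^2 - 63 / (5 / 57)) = -13690 / 1373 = -9.97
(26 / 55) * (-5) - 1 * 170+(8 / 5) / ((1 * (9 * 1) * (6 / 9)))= -28396 / 165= -172.10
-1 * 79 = -79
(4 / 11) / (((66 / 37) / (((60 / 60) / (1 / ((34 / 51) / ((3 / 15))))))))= 740 / 1089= 0.68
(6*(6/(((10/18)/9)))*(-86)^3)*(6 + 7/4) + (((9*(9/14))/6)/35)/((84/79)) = -78885771736761/27440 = -2874845908.77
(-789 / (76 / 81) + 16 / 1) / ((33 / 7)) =-438851 / 2508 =-174.98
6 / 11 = 0.55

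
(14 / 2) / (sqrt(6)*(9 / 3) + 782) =0.01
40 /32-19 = -71 /4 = -17.75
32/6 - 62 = -170/3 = -56.67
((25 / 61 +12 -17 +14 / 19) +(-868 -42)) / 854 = -75654 / 70699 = -1.07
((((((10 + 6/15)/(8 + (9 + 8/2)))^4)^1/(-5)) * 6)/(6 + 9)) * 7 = -14623232/434109375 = -0.03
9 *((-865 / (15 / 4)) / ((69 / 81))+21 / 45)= -279777 / 115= -2432.84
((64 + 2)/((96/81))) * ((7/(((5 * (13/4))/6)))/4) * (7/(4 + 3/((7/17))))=916839/41080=22.32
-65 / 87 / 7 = -65 / 609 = -0.11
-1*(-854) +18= 872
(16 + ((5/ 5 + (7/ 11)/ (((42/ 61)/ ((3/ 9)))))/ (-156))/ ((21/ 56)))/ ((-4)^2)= 185069/ 185328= 1.00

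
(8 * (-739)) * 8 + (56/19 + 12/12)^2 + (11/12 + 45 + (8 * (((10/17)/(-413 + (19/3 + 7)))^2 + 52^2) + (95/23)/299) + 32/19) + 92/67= -21228963325634389476439/829274829991911732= -25599.43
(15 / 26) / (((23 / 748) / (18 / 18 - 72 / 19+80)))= 8229870 / 5681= 1448.67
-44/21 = -2.10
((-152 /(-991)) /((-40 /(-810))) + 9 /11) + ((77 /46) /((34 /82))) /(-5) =132843613 /42622910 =3.12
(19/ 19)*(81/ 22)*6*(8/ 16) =243/ 22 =11.05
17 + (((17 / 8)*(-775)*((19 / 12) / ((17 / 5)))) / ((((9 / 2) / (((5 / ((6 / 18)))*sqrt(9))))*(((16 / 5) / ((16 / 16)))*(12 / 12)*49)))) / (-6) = 5679089 / 225792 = 25.15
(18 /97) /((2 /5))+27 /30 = 1323 /970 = 1.36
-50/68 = -25/34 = -0.74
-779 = -779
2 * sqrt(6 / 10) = 2 * sqrt(15) / 5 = 1.55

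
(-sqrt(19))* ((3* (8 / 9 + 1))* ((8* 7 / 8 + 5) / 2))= -34* sqrt(19)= -148.20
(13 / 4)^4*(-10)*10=-714025 / 64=-11156.64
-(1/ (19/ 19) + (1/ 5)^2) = -26/ 25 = -1.04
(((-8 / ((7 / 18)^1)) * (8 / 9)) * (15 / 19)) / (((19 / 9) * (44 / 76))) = -17280 / 1463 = -11.81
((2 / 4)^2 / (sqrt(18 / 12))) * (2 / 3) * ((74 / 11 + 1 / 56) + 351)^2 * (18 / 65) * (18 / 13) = 437070398769 * sqrt(6) / 160320160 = 6677.88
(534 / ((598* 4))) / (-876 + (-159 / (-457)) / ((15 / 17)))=-610095 / 2392907764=-0.00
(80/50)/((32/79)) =79/20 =3.95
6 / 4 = 3 / 2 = 1.50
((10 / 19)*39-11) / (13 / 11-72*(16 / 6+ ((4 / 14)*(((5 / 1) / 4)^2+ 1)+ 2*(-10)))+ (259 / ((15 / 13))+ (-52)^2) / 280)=8362200 / 1059439943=0.01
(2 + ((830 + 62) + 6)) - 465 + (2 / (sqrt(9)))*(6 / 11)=4789 / 11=435.36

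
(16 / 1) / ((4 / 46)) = 184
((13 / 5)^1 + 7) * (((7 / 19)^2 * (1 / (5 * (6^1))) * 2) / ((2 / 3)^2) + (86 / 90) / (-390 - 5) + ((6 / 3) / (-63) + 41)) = 9818636468 / 24954125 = 393.47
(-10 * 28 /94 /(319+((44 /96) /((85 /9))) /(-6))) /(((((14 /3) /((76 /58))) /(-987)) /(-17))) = -553492800 /12581041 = -43.99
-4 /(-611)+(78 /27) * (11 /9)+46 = 2451656 /49491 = 49.54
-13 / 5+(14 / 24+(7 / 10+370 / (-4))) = -5629 / 60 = -93.82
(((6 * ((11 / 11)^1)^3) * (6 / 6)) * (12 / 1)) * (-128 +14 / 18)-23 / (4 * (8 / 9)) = -293327 / 32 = -9166.47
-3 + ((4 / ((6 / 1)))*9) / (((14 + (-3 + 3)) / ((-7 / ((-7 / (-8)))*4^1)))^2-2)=-2925 / 463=-6.32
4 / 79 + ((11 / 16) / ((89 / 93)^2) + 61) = 618763709 / 10012144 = 61.80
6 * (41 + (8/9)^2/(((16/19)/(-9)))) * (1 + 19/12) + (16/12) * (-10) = 8843/18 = 491.28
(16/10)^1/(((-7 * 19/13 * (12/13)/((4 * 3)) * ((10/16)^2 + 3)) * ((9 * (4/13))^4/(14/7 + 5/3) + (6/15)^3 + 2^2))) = -169903676800/5696114236337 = -0.03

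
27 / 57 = 9 / 19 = 0.47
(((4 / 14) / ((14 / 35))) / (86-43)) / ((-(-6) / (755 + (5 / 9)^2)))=21850 / 10449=2.09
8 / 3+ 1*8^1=32 / 3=10.67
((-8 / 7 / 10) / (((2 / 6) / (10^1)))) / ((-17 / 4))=96 / 119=0.81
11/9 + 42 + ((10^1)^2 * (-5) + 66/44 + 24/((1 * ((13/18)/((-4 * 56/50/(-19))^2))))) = -23939417231/52796250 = -453.43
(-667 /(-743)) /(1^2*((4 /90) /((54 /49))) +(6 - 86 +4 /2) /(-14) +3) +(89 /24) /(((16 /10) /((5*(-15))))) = -605054421185 /3482851136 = -173.72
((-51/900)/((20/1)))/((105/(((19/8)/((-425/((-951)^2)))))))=1909291/14000000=0.14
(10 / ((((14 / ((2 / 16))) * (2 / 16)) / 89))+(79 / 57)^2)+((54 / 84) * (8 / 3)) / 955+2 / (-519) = 246078685994 / 3757484745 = 65.49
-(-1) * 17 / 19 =17 / 19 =0.89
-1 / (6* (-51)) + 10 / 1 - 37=-8261 / 306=-27.00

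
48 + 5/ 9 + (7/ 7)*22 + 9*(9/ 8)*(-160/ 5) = -2281/ 9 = -253.44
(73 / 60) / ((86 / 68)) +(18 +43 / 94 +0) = 588701 / 30315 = 19.42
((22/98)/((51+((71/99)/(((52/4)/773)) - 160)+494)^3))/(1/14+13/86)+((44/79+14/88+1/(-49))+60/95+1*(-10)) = -78376452129642833353398359/9037066067697541419183176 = -8.67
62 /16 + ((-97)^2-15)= 75183 /8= 9397.88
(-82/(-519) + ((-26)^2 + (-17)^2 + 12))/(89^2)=507145/4110999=0.12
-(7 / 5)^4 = -2401 / 625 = -3.84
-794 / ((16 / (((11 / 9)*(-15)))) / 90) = 81881.25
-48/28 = -12/7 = -1.71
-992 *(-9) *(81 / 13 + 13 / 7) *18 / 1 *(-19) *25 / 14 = -28091059200 / 637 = -44098994.03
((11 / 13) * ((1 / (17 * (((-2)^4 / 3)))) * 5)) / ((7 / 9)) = 0.06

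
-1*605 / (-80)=121 / 16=7.56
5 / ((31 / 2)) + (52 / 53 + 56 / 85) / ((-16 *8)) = 1384343 / 4468960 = 0.31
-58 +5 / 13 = -749 / 13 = -57.62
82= 82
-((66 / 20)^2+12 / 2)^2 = -2852721 / 10000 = -285.27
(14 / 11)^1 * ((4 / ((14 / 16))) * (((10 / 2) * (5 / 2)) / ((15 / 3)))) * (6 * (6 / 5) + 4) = 1792 / 11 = 162.91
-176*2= -352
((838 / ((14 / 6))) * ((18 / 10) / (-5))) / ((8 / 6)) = -96.97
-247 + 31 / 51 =-12566 / 51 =-246.39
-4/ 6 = -2/ 3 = -0.67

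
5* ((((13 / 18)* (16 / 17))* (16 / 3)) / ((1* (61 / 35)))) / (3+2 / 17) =291200 / 87291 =3.34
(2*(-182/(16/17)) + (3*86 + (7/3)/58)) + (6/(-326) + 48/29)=-7208089/56724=-127.07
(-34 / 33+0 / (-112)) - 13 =-463 / 33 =-14.03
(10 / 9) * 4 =40 / 9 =4.44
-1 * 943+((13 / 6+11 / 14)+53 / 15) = -32778 / 35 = -936.51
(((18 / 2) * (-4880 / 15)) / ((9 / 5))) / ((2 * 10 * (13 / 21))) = -1708 / 13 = -131.38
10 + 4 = 14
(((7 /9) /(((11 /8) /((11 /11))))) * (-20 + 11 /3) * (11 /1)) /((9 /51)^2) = -793016 /243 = -3263.44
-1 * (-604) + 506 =1110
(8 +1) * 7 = 63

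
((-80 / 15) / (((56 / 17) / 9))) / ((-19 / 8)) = 816 / 133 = 6.14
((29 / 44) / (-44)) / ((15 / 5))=-29 / 5808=-0.00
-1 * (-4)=4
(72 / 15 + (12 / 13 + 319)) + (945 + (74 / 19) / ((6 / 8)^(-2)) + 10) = 12665309 / 9880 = 1281.91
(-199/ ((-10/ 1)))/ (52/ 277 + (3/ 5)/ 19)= 90.74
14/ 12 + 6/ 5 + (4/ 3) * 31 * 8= 9991/ 30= 333.03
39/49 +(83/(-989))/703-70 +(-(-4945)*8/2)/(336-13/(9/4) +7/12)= -3818106469136/405716800447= -9.41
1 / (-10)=-1 / 10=-0.10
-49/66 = -0.74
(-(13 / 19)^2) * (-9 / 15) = 507 / 1805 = 0.28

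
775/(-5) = -155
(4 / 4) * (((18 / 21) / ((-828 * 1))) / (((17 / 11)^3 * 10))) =-0.00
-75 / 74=-1.01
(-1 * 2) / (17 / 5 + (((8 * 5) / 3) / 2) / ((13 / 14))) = -390 / 2063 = -0.19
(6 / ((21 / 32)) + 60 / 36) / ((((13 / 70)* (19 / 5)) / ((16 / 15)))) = 36320 / 2223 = 16.34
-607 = -607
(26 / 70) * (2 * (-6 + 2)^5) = -26624 / 35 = -760.69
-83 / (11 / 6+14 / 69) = -11454 / 281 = -40.76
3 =3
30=30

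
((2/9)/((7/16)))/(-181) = -0.00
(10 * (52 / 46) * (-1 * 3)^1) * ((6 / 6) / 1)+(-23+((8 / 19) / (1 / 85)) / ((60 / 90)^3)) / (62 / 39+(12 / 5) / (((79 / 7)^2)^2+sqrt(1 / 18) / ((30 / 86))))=18914351846597298 * sqrt(2) / 112209485084072303184347+71215008632768234711022663 / 2580818156933662973239981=27.59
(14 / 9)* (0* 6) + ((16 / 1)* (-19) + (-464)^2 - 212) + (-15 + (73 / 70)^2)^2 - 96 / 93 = 214972.52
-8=-8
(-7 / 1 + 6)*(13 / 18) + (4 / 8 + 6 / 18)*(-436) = -6553 / 18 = -364.06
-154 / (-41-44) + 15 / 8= 2507 / 680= 3.69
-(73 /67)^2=-5329 /4489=-1.19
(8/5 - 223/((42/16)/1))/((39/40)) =-70016/819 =-85.49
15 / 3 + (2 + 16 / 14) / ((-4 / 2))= 24 / 7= 3.43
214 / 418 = 107 / 209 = 0.51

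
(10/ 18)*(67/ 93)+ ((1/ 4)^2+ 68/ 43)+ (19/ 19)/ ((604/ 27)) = 181633205/ 86954256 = 2.09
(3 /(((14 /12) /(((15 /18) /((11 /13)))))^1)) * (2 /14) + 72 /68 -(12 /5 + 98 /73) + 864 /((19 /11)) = 31638536873 /63545405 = 497.89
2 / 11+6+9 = 167 / 11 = 15.18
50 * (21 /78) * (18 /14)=225 /13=17.31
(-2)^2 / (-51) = -0.08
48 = 48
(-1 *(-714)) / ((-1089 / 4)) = -952 / 363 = -2.62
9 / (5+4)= 1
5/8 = 0.62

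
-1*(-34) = 34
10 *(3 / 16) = 15 / 8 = 1.88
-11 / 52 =-0.21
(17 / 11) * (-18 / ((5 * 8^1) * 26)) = -153 / 5720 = -0.03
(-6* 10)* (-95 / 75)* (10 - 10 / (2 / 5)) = -1140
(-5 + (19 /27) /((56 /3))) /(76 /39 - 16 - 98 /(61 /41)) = 1983293 /31941840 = 0.06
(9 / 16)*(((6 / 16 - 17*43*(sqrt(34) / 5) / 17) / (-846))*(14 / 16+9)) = -237 / 96256+3397*sqrt(34) / 60160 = 0.33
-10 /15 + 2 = 4 /3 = 1.33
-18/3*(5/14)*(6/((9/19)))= -190/7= -27.14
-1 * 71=-71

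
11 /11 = 1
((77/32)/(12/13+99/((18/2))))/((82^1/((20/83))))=1001/1687888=0.00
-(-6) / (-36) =-1 / 6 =-0.17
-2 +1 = -1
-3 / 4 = -0.75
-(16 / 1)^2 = -256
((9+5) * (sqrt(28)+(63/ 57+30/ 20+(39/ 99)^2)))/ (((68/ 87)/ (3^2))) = 69567897/ 156332+5481 * sqrt(7)/ 17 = 1298.02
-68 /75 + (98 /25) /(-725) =-49594 /54375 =-0.91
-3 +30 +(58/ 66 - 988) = -31684/ 33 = -960.12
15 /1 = 15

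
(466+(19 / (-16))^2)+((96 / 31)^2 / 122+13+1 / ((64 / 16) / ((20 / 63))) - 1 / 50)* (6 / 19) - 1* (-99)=85409591482387 / 149694585600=570.56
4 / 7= 0.57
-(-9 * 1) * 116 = 1044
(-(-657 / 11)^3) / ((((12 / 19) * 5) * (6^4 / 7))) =155217783 / 425920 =364.43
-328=-328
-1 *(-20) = 20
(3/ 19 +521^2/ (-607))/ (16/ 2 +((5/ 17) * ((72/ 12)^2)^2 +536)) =-43822243/ 90695512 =-0.48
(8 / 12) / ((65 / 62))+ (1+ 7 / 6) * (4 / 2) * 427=120313 / 65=1850.97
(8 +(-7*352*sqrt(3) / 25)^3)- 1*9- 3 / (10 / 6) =-44879020032*sqrt(3) / 15625- 14 / 5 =-4974898.34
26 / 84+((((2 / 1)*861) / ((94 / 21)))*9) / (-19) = -6823009 / 37506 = -181.92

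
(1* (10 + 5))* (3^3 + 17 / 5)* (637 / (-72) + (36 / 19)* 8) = 8633 / 3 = 2877.67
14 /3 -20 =-46 /3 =-15.33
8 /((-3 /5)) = -40 /3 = -13.33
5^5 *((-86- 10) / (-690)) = 10000 / 23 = 434.78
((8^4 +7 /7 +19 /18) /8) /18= 73765 /2592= 28.46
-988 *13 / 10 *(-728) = 4675216 / 5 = 935043.20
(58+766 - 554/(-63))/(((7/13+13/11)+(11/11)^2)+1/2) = 15005276/58023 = 258.61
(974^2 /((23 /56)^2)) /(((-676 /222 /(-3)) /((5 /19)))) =2476727406720 /1698619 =1458082.95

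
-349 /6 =-58.17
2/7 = 0.29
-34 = -34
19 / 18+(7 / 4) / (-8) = 241 / 288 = 0.84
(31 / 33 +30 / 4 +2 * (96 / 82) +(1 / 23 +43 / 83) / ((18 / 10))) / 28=171908491 / 433923336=0.40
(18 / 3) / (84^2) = 1 / 1176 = 0.00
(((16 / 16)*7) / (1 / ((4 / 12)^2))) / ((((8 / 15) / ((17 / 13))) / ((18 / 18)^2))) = 595 / 312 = 1.91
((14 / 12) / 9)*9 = 1.17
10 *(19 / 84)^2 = 1805 / 3528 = 0.51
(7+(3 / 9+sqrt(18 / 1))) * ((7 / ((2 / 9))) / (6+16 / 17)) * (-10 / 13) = -40.41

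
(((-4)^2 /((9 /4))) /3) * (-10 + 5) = -11.85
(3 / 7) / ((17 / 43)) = 129 / 119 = 1.08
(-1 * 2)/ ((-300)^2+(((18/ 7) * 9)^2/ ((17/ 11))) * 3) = -833/ 37918026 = -0.00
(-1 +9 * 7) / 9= 62 / 9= 6.89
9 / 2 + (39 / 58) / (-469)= 61185 / 13601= 4.50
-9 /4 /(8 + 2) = -0.22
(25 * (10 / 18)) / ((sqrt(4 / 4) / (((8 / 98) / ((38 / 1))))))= 250 / 8379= 0.03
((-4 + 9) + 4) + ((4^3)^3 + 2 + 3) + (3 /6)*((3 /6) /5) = 5243161 /20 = 262158.05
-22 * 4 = -88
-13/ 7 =-1.86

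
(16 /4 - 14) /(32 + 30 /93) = -155 /501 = -0.31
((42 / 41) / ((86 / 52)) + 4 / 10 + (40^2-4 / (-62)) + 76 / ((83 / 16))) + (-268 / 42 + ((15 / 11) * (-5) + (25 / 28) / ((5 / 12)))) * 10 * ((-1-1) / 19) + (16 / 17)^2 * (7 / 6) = 15615899533795676 / 9589683452965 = 1628.41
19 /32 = 0.59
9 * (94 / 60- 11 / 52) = 3171 / 260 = 12.20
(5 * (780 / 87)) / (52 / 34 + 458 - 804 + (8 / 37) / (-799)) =-9607975 / 73831042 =-0.13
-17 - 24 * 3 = -89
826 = 826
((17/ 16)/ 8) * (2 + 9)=187/ 128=1.46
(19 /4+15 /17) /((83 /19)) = 7277 /5644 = 1.29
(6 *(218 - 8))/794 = 630/397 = 1.59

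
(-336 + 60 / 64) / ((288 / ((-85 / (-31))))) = -151895 / 47616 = -3.19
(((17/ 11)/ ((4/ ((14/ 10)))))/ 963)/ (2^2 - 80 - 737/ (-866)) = -7361/ 984831210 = -0.00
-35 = -35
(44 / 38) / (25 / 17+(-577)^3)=-187 / 31024155092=-0.00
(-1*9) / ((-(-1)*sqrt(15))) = -3*sqrt(15) / 5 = -2.32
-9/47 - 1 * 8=-385/47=-8.19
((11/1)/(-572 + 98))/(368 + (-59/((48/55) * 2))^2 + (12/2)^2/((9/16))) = -16896/1146395623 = -0.00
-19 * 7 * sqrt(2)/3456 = -133 * sqrt(2)/3456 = -0.05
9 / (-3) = -3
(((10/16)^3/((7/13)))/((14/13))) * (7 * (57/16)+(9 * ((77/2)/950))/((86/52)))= 10.59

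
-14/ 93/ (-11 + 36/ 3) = -14/ 93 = -0.15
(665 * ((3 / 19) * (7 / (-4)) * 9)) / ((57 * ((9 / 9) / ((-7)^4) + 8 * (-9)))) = 5294205 / 13138196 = 0.40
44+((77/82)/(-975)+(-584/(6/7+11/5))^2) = 33442872730627/915347550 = 36535.71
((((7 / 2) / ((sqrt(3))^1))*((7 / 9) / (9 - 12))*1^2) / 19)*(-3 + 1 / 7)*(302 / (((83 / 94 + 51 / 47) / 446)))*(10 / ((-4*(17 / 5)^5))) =-1384802125000*sqrt(3) / 80850917151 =-29.67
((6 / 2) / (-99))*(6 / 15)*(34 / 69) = -68 / 11385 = -0.01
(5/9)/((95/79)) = 79/171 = 0.46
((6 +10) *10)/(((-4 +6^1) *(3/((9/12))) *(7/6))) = 120/7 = 17.14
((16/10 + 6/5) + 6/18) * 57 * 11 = 9823/5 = 1964.60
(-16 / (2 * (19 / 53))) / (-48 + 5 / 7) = 2968 / 6289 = 0.47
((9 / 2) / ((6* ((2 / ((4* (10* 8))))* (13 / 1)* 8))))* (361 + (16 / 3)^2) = 17525 / 39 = 449.36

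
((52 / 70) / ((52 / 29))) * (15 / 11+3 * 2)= 2349 / 770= 3.05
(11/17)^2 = 121/289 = 0.42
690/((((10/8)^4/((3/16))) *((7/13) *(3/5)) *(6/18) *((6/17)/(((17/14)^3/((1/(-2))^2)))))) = 599346696/60025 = 9984.95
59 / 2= 29.50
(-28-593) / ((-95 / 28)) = 17388 / 95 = 183.03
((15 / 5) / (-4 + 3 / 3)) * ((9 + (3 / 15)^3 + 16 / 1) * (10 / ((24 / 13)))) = -6773 / 50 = -135.46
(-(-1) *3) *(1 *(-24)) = -72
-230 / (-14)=115 / 7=16.43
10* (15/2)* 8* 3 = 1800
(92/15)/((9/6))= 184/45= 4.09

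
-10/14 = -5/7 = -0.71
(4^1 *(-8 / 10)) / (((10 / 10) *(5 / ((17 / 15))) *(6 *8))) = -17 / 1125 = -0.02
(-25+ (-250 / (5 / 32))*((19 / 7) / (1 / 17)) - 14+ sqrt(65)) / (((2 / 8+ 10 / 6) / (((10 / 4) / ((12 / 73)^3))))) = -1005750936205 / 46368+ 1945085*sqrt(65) / 6624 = -21688258.36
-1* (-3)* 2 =6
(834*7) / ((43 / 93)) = 542934 / 43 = 12626.37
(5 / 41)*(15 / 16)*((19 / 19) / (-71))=-75 / 46576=-0.00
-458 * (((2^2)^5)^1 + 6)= -471740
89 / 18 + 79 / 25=3647 / 450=8.10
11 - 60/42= 67/7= 9.57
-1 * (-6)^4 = -1296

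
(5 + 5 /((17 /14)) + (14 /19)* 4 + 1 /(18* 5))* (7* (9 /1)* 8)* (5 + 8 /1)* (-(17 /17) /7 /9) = -18254756 /14535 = -1255.92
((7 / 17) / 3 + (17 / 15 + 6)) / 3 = 206 / 85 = 2.42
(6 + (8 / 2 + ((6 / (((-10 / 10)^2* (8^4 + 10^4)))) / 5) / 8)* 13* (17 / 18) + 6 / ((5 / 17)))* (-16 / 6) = -383186327 / 1902960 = -201.36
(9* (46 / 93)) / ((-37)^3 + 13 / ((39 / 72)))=-138 / 1569499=-0.00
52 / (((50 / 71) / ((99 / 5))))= 182754 / 125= 1462.03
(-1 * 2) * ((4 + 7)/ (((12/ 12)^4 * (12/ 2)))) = -11/ 3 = -3.67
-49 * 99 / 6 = -1617 / 2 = -808.50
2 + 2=4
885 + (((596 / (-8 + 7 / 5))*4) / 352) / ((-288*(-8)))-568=530246423 / 1672704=317.00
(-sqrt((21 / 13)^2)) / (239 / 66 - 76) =1386 / 62101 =0.02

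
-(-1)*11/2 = 11/2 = 5.50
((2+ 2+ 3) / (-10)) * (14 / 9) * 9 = -49 / 5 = -9.80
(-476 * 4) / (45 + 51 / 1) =-119 / 6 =-19.83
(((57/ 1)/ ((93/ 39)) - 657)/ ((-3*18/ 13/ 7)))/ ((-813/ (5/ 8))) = -1488305/ 1814616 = -0.82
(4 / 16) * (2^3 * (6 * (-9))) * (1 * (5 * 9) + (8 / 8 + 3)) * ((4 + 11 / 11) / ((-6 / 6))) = 26460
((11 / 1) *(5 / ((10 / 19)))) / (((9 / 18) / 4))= 836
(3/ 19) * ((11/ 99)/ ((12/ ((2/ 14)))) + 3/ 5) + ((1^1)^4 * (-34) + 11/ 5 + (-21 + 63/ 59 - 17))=-96947381/ 1412460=-68.64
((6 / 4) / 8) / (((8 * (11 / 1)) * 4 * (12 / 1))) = 1 / 22528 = 0.00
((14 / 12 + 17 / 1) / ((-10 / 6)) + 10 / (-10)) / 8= -119 / 80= -1.49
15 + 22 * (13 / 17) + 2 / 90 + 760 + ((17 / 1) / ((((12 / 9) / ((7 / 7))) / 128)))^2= 2038125122 / 765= 2664215.85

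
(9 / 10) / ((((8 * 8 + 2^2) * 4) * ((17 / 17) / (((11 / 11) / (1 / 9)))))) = 81 / 2720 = 0.03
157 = 157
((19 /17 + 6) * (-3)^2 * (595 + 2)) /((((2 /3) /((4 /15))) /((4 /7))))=5201064 /595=8741.28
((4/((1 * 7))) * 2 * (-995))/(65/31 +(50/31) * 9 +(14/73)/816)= -7349499840/107372839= -68.45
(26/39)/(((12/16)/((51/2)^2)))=578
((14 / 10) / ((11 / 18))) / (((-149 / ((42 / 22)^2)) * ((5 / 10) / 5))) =-111132 / 198319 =-0.56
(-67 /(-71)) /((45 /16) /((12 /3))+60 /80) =4288 /6603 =0.65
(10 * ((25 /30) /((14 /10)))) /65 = 25 /273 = 0.09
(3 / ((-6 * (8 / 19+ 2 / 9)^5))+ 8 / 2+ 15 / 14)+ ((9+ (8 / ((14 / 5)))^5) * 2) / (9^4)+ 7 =26968886769960848323 / 3551842170815400000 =7.59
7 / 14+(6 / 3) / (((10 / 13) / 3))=83 / 10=8.30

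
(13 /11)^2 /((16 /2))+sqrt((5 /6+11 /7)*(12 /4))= 2.86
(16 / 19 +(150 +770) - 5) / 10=17401 / 190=91.58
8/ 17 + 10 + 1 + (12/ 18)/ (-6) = 1738/ 153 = 11.36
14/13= 1.08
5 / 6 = 0.83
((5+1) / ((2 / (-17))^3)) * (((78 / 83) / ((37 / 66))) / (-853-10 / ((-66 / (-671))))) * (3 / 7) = 170721837 / 61567408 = 2.77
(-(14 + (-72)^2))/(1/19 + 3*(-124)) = 98762/7067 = 13.98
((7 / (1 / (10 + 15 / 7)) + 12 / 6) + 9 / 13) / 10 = 114 / 13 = 8.77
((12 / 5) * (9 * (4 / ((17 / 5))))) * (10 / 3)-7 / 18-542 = -140051 / 306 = -457.68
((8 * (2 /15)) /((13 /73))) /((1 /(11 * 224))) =2877952 /195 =14758.73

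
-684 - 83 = -767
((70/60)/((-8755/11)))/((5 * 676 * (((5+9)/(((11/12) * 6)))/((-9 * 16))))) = 363/14795950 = 0.00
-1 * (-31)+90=121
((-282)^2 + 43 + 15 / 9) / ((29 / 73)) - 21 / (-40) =697023347 / 3480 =200294.07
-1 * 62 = -62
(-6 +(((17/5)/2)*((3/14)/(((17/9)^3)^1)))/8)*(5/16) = -1939893/1035776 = -1.87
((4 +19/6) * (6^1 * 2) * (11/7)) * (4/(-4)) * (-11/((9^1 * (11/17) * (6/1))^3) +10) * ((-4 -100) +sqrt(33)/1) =213008657186/1515591 -8192640661 * sqrt(33)/6062364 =132781.78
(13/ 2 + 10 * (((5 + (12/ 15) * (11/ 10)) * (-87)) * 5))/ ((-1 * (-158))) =-51143/ 316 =-161.84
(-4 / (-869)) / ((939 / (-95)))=-380 / 815991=-0.00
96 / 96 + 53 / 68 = 121 / 68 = 1.78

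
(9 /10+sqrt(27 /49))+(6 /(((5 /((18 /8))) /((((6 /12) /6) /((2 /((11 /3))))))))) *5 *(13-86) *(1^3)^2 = -148.92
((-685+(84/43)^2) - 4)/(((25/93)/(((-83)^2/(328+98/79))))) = -4274831645341/80154150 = -53332.63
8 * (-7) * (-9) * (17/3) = 2856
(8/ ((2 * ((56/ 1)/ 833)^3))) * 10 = 8425795/ 64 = 131653.05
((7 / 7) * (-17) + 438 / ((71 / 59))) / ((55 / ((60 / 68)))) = 73905 / 13277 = 5.57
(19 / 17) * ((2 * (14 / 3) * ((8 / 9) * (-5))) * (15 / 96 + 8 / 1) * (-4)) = 77140 / 51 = 1512.55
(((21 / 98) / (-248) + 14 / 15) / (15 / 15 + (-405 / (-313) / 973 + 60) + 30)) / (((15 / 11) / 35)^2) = 12526971684689 / 1855753813440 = 6.75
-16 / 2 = -8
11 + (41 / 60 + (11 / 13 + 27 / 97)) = 969041 / 75660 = 12.81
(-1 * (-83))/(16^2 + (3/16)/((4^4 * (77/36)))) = 6544384/20185115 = 0.32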